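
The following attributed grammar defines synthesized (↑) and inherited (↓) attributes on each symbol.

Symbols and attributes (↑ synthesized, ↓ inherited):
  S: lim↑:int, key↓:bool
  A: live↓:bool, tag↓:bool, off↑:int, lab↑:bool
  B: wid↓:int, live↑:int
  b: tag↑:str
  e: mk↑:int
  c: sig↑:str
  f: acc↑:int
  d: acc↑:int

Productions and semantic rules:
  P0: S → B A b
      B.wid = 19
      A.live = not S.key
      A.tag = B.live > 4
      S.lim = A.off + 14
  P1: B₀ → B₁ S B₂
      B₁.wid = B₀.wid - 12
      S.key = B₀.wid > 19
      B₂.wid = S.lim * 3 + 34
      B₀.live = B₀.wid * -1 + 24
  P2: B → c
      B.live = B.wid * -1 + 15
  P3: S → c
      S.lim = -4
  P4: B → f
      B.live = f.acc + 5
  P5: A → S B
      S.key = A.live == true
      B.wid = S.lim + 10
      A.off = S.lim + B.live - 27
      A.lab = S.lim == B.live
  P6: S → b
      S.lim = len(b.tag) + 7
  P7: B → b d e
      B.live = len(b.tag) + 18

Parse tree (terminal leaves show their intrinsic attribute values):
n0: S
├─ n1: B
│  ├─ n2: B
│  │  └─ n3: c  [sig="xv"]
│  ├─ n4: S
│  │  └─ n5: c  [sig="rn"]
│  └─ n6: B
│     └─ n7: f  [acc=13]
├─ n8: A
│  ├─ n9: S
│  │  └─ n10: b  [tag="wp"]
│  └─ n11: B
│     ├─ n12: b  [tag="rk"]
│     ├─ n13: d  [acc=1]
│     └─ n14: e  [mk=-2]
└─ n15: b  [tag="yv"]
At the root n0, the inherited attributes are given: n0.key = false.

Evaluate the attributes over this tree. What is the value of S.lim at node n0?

16

1. n0.key = false  [given at root]
2. n1.wid = 19  [19]
3. n2.wid = 7  [B₀.wid - 12]
4. n3.sig = "xv"  [terminal]
5. n2.live = 8  [B.wid * -1 + 15]
6. n4.key = false  [B₀.wid > 19]
7. n5.sig = "rn"  [terminal]
8. n4.lim = -4  [-4]
9. n6.wid = 22  [S.lim * 3 + 34]
10. n7.acc = 13  [terminal]
11. n6.live = 18  [f.acc + 5]
12. n1.live = 5  [B₀.wid * -1 + 24]
13. n8.live = true  [not S.key]
14. n8.tag = true  [B.live > 4]
15. n9.key = true  [A.live == true]
16. n10.tag = "wp"  [terminal]
17. n9.lim = 9  [len(b.tag) + 7]
18. n11.wid = 19  [S.lim + 10]
19. n12.tag = "rk"  [terminal]
20. n13.acc = 1  [terminal]
21. n14.mk = -2  [terminal]
22. n11.live = 20  [len(b.tag) + 18]
23. n8.off = 2  [S.lim + B.live - 27]
24. n8.lab = false  [S.lim == B.live]
25. n15.tag = "yv"  [terminal]
26. n0.lim = 16  [A.off + 14]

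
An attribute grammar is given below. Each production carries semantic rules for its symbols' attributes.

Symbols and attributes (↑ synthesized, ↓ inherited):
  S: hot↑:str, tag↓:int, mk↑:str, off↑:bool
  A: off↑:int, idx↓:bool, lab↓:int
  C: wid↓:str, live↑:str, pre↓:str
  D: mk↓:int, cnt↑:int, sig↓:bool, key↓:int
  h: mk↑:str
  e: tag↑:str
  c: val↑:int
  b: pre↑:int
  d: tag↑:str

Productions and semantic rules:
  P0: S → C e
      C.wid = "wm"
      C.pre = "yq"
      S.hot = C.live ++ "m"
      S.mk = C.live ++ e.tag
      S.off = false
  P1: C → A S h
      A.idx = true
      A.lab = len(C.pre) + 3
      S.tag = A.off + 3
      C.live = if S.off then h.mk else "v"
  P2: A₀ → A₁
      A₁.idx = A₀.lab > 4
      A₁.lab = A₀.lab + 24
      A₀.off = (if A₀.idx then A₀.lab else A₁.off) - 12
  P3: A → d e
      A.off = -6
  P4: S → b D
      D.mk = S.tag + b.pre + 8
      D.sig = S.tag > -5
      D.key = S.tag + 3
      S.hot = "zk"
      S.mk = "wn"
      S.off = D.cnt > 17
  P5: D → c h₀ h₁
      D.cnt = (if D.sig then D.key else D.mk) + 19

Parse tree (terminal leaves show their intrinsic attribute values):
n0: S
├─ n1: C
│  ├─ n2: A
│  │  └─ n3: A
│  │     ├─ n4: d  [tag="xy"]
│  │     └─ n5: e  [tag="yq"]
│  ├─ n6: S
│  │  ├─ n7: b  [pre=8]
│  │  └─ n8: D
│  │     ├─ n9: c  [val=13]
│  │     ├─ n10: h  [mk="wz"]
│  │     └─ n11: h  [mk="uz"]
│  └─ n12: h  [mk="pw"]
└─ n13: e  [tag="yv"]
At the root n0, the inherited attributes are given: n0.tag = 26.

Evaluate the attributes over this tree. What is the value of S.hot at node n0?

"pwm"

1. n0.tag = 26  [given at root]
2. n1.wid = "wm"  ["wm"]
3. n1.pre = "yq"  ["yq"]
4. n2.idx = true  [true]
5. n2.lab = 5  [len(C.pre) + 3]
6. n3.idx = true  [A₀.lab > 4]
7. n3.lab = 29  [A₀.lab + 24]
8. n4.tag = "xy"  [terminal]
9. n5.tag = "yq"  [terminal]
10. n3.off = -6  [-6]
11. n2.off = -7  [(if A₀.idx then A₀.lab else A₁.off) - 12]
12. n6.tag = -4  [A.off + 3]
13. n7.pre = 8  [terminal]
14. n8.mk = 12  [S.tag + b.pre + 8]
15. n8.sig = true  [S.tag > -5]
16. n8.key = -1  [S.tag + 3]
17. n9.val = 13  [terminal]
18. n10.mk = "wz"  [terminal]
19. n11.mk = "uz"  [terminal]
20. n8.cnt = 18  [(if D.sig then D.key else D.mk) + 19]
21. n6.hot = "zk"  ["zk"]
22. n6.mk = "wn"  ["wn"]
23. n6.off = true  [D.cnt > 17]
24. n12.mk = "pw"  [terminal]
25. n1.live = "pw"  [if S.off then h.mk else "v"]
26. n13.tag = "yv"  [terminal]
27. n0.hot = "pwm"  [C.live ++ "m"]
28. n0.mk = "pwyv"  [C.live ++ e.tag]
29. n0.off = false  [false]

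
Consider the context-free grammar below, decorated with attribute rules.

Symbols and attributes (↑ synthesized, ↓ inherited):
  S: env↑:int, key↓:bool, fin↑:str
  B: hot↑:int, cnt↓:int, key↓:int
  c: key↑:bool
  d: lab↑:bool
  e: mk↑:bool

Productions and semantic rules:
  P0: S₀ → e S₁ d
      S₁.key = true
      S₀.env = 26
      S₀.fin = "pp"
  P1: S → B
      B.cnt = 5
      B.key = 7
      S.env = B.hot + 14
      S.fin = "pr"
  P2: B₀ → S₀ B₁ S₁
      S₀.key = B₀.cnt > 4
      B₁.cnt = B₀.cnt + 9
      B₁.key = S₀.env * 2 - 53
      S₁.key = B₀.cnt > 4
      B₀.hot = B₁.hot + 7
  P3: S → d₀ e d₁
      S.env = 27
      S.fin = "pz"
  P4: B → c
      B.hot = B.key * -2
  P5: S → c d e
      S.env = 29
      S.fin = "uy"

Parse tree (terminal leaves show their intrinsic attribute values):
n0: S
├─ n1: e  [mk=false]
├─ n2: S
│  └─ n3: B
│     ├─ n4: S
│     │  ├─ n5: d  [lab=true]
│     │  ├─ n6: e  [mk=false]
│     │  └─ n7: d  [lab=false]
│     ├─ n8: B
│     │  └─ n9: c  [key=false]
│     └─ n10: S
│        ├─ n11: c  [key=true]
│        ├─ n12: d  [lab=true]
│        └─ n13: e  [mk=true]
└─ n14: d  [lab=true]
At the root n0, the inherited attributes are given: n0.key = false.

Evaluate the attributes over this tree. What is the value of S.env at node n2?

1. n0.key = false  [given at root]
2. n1.mk = false  [terminal]
3. n2.key = true  [true]
4. n3.cnt = 5  [5]
5. n3.key = 7  [7]
6. n4.key = true  [B₀.cnt > 4]
7. n5.lab = true  [terminal]
8. n6.mk = false  [terminal]
9. n7.lab = false  [terminal]
10. n4.env = 27  [27]
11. n4.fin = "pz"  ["pz"]
12. n8.cnt = 14  [B₀.cnt + 9]
13. n8.key = 1  [S₀.env * 2 - 53]
14. n9.key = false  [terminal]
15. n8.hot = -2  [B.key * -2]
16. n10.key = true  [B₀.cnt > 4]
17. n11.key = true  [terminal]
18. n12.lab = true  [terminal]
19. n13.mk = true  [terminal]
20. n10.env = 29  [29]
21. n10.fin = "uy"  ["uy"]
22. n3.hot = 5  [B₁.hot + 7]
23. n2.env = 19  [B.hot + 14]
24. n2.fin = "pr"  ["pr"]
25. n14.lab = true  [terminal]
26. n0.env = 26  [26]
27. n0.fin = "pp"  ["pp"]

19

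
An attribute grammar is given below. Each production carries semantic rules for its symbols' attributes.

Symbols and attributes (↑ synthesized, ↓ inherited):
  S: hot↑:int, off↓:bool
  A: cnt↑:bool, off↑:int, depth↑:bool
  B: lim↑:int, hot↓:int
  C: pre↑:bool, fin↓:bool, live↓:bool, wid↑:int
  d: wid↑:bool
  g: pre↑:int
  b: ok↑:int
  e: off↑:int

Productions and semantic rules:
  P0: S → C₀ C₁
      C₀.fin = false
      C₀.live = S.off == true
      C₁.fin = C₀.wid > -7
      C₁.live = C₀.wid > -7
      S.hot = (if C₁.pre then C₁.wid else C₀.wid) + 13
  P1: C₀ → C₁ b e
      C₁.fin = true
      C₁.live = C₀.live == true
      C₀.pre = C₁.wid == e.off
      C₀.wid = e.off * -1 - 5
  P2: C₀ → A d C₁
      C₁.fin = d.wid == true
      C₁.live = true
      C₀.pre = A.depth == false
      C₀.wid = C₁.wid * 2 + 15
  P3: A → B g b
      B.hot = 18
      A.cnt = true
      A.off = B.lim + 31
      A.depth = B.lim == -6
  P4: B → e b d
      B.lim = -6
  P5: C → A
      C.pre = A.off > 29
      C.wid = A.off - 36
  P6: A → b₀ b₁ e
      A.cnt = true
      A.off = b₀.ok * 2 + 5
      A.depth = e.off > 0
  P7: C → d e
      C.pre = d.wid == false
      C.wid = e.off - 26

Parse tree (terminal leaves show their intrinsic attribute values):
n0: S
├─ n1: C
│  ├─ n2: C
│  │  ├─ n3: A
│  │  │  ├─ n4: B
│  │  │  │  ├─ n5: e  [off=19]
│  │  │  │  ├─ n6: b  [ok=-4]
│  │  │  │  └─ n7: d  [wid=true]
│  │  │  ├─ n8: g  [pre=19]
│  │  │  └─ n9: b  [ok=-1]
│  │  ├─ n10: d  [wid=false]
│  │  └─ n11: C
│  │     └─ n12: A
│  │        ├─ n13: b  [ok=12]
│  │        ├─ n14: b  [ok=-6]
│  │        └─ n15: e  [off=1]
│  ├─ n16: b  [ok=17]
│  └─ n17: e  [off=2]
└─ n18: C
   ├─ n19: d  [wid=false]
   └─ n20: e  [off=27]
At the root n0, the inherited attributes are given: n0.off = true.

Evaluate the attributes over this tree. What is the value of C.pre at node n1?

false

1. n0.off = true  [given at root]
2. n1.fin = false  [false]
3. n1.live = true  [S.off == true]
4. n2.fin = true  [true]
5. n2.live = true  [C₀.live == true]
6. n4.hot = 18  [18]
7. n5.off = 19  [terminal]
8. n6.ok = -4  [terminal]
9. n7.wid = true  [terminal]
10. n4.lim = -6  [-6]
11. n8.pre = 19  [terminal]
12. n9.ok = -1  [terminal]
13. n3.cnt = true  [true]
14. n3.off = 25  [B.lim + 31]
15. n3.depth = true  [B.lim == -6]
16. n10.wid = false  [terminal]
17. n11.fin = false  [d.wid == true]
18. n11.live = true  [true]
19. n13.ok = 12  [terminal]
20. n14.ok = -6  [terminal]
21. n15.off = 1  [terminal]
22. n12.cnt = true  [true]
23. n12.off = 29  [b₀.ok * 2 + 5]
24. n12.depth = true  [e.off > 0]
25. n11.pre = false  [A.off > 29]
26. n11.wid = -7  [A.off - 36]
27. n2.pre = false  [A.depth == false]
28. n2.wid = 1  [C₁.wid * 2 + 15]
29. n16.ok = 17  [terminal]
30. n17.off = 2  [terminal]
31. n1.pre = false  [C₁.wid == e.off]
32. n1.wid = -7  [e.off * -1 - 5]
33. n18.fin = false  [C₀.wid > -7]
34. n18.live = false  [C₀.wid > -7]
35. n19.wid = false  [terminal]
36. n20.off = 27  [terminal]
37. n18.pre = true  [d.wid == false]
38. n18.wid = 1  [e.off - 26]
39. n0.hot = 14  [(if C₁.pre then C₁.wid else C₀.wid) + 13]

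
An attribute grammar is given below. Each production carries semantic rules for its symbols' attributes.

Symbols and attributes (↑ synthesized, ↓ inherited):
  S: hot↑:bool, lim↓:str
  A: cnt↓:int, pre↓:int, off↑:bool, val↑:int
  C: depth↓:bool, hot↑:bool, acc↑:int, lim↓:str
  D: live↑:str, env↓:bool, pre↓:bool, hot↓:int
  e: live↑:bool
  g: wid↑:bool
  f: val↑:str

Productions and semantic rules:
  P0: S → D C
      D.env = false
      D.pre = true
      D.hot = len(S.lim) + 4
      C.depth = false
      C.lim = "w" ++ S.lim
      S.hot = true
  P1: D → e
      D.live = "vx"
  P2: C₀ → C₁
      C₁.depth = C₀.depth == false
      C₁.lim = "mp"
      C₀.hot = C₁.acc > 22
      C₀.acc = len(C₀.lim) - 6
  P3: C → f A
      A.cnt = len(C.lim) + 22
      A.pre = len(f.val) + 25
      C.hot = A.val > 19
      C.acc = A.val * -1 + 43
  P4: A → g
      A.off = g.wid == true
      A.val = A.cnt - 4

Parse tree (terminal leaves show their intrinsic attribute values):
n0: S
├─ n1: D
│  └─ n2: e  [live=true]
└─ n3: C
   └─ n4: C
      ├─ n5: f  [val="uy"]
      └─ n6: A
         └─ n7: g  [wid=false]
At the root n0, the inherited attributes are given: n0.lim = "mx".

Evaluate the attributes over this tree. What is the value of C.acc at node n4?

1. n0.lim = "mx"  [given at root]
2. n1.env = false  [false]
3. n1.pre = true  [true]
4. n1.hot = 6  [len(S.lim) + 4]
5. n2.live = true  [terminal]
6. n1.live = "vx"  ["vx"]
7. n3.depth = false  [false]
8. n3.lim = "wmx"  ["w" ++ S.lim]
9. n4.depth = true  [C₀.depth == false]
10. n4.lim = "mp"  ["mp"]
11. n5.val = "uy"  [terminal]
12. n6.cnt = 24  [len(C.lim) + 22]
13. n6.pre = 27  [len(f.val) + 25]
14. n7.wid = false  [terminal]
15. n6.off = false  [g.wid == true]
16. n6.val = 20  [A.cnt - 4]
17. n4.hot = true  [A.val > 19]
18. n4.acc = 23  [A.val * -1 + 43]
19. n3.hot = true  [C₁.acc > 22]
20. n3.acc = -3  [len(C₀.lim) - 6]
21. n0.hot = true  [true]

23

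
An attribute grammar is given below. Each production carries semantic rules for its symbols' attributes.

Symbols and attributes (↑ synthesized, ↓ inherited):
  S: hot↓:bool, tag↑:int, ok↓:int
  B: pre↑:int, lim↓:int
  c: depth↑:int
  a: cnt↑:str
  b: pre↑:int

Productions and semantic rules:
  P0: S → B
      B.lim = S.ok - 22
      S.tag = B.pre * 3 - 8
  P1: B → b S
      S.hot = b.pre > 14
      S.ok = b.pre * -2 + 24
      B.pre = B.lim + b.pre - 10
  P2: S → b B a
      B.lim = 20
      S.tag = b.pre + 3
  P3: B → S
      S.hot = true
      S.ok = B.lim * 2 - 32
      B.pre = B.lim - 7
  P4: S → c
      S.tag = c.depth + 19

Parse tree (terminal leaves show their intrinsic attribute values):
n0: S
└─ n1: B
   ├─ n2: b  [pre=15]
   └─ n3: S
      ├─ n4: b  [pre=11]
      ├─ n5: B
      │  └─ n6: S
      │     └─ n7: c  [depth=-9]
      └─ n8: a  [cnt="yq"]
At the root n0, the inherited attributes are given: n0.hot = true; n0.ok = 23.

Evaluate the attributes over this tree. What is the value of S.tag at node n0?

10

1. n0.hot = true  [given at root]
2. n0.ok = 23  [given at root]
3. n1.lim = 1  [S.ok - 22]
4. n2.pre = 15  [terminal]
5. n3.hot = true  [b.pre > 14]
6. n3.ok = -6  [b.pre * -2 + 24]
7. n4.pre = 11  [terminal]
8. n5.lim = 20  [20]
9. n6.hot = true  [true]
10. n6.ok = 8  [B.lim * 2 - 32]
11. n7.depth = -9  [terminal]
12. n6.tag = 10  [c.depth + 19]
13. n5.pre = 13  [B.lim - 7]
14. n8.cnt = "yq"  [terminal]
15. n3.tag = 14  [b.pre + 3]
16. n1.pre = 6  [B.lim + b.pre - 10]
17. n0.tag = 10  [B.pre * 3 - 8]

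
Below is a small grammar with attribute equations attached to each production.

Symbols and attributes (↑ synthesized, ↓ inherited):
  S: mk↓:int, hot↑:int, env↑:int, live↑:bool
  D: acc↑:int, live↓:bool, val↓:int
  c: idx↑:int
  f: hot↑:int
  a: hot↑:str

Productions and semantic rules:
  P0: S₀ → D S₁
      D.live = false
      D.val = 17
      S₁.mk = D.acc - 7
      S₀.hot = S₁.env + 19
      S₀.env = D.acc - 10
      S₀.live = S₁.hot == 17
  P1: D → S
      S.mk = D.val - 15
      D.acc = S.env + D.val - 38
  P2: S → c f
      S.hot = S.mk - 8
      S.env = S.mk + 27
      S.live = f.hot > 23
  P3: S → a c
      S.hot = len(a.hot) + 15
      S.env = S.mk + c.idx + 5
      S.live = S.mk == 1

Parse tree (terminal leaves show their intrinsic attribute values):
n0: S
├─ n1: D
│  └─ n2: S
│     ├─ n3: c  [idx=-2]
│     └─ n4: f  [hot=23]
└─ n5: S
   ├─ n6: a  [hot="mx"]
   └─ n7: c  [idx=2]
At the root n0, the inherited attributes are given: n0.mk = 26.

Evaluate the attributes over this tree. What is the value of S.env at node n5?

8

1. n0.mk = 26  [given at root]
2. n1.live = false  [false]
3. n1.val = 17  [17]
4. n2.mk = 2  [D.val - 15]
5. n3.idx = -2  [terminal]
6. n4.hot = 23  [terminal]
7. n2.hot = -6  [S.mk - 8]
8. n2.env = 29  [S.mk + 27]
9. n2.live = false  [f.hot > 23]
10. n1.acc = 8  [S.env + D.val - 38]
11. n5.mk = 1  [D.acc - 7]
12. n6.hot = "mx"  [terminal]
13. n7.idx = 2  [terminal]
14. n5.hot = 17  [len(a.hot) + 15]
15. n5.env = 8  [S.mk + c.idx + 5]
16. n5.live = true  [S.mk == 1]
17. n0.hot = 27  [S₁.env + 19]
18. n0.env = -2  [D.acc - 10]
19. n0.live = true  [S₁.hot == 17]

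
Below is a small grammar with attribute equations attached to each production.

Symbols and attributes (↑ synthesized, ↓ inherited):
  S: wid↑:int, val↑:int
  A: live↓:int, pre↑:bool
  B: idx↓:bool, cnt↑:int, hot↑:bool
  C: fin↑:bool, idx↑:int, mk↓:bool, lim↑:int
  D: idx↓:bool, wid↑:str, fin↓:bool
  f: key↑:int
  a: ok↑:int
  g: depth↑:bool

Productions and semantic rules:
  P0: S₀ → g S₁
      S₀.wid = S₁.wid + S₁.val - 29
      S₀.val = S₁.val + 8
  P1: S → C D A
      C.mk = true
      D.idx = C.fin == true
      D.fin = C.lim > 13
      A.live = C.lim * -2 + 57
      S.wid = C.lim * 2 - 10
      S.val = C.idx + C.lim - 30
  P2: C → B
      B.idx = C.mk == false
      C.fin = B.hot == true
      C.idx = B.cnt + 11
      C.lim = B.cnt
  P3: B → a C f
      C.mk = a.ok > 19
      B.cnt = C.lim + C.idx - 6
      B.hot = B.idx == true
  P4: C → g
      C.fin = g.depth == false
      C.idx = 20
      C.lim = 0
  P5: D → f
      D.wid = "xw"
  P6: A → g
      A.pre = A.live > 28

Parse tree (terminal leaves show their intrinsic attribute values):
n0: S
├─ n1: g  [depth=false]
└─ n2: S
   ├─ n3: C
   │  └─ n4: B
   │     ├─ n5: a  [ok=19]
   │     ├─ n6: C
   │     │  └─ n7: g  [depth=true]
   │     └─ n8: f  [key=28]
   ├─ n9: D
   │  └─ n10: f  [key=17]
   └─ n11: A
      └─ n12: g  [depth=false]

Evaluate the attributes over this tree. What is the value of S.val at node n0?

1. n1.depth = false  [terminal]
2. n3.mk = true  [true]
3. n4.idx = false  [C.mk == false]
4. n5.ok = 19  [terminal]
5. n6.mk = false  [a.ok > 19]
6. n7.depth = true  [terminal]
7. n6.fin = false  [g.depth == false]
8. n6.idx = 20  [20]
9. n6.lim = 0  [0]
10. n8.key = 28  [terminal]
11. n4.cnt = 14  [C.lim + C.idx - 6]
12. n4.hot = false  [B.idx == true]
13. n3.fin = false  [B.hot == true]
14. n3.idx = 25  [B.cnt + 11]
15. n3.lim = 14  [B.cnt]
16. n9.idx = false  [C.fin == true]
17. n9.fin = true  [C.lim > 13]
18. n10.key = 17  [terminal]
19. n9.wid = "xw"  ["xw"]
20. n11.live = 29  [C.lim * -2 + 57]
21. n12.depth = false  [terminal]
22. n11.pre = true  [A.live > 28]
23. n2.wid = 18  [C.lim * 2 - 10]
24. n2.val = 9  [C.idx + C.lim - 30]
25. n0.wid = -2  [S₁.wid + S₁.val - 29]
26. n0.val = 17  [S₁.val + 8]

17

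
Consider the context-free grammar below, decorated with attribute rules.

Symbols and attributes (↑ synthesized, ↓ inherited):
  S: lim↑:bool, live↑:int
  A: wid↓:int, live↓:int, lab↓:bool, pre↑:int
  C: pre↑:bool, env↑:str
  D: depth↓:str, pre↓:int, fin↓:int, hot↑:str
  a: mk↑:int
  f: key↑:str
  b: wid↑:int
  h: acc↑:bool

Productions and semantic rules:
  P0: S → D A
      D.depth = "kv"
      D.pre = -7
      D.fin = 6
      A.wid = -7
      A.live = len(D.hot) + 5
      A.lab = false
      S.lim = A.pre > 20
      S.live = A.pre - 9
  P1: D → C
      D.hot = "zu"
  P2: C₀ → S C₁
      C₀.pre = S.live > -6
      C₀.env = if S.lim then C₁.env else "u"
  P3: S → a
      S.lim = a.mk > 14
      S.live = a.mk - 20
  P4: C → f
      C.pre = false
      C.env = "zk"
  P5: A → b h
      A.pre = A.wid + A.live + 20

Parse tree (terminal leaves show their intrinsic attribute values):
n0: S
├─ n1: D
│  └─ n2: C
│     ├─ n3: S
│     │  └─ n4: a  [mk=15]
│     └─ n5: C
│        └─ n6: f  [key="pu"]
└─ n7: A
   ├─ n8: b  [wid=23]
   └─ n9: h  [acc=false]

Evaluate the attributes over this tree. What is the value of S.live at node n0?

11

1. n1.depth = "kv"  ["kv"]
2. n1.pre = -7  [-7]
3. n1.fin = 6  [6]
4. n4.mk = 15  [terminal]
5. n3.lim = true  [a.mk > 14]
6. n3.live = -5  [a.mk - 20]
7. n6.key = "pu"  [terminal]
8. n5.pre = false  [false]
9. n5.env = "zk"  ["zk"]
10. n2.pre = true  [S.live > -6]
11. n2.env = "zk"  [if S.lim then C₁.env else "u"]
12. n1.hot = "zu"  ["zu"]
13. n7.wid = -7  [-7]
14. n7.live = 7  [len(D.hot) + 5]
15. n7.lab = false  [false]
16. n8.wid = 23  [terminal]
17. n9.acc = false  [terminal]
18. n7.pre = 20  [A.wid + A.live + 20]
19. n0.lim = false  [A.pre > 20]
20. n0.live = 11  [A.pre - 9]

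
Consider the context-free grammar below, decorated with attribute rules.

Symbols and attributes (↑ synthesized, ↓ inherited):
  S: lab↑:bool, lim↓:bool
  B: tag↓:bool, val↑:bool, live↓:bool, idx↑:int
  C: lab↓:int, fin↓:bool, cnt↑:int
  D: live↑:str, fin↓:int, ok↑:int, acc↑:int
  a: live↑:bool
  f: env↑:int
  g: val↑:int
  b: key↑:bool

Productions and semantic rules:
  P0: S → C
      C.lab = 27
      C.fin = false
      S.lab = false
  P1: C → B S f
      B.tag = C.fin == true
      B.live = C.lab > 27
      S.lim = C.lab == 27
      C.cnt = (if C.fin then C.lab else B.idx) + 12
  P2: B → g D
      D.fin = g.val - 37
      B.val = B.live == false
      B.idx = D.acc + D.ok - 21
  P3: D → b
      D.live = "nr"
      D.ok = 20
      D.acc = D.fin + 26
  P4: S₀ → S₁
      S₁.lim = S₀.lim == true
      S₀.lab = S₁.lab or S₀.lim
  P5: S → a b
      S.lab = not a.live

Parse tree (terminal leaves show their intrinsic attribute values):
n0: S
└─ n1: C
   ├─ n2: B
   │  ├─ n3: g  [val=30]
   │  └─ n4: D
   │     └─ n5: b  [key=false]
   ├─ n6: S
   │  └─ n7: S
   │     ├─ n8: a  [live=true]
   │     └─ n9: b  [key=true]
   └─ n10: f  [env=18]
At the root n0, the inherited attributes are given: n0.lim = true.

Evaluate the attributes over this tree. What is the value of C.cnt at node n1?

30

1. n0.lim = true  [given at root]
2. n1.lab = 27  [27]
3. n1.fin = false  [false]
4. n2.tag = false  [C.fin == true]
5. n2.live = false  [C.lab > 27]
6. n3.val = 30  [terminal]
7. n4.fin = -7  [g.val - 37]
8. n5.key = false  [terminal]
9. n4.live = "nr"  ["nr"]
10. n4.ok = 20  [20]
11. n4.acc = 19  [D.fin + 26]
12. n2.val = true  [B.live == false]
13. n2.idx = 18  [D.acc + D.ok - 21]
14. n6.lim = true  [C.lab == 27]
15. n7.lim = true  [S₀.lim == true]
16. n8.live = true  [terminal]
17. n9.key = true  [terminal]
18. n7.lab = false  [not a.live]
19. n6.lab = true  [S₁.lab or S₀.lim]
20. n10.env = 18  [terminal]
21. n1.cnt = 30  [(if C.fin then C.lab else B.idx) + 12]
22. n0.lab = false  [false]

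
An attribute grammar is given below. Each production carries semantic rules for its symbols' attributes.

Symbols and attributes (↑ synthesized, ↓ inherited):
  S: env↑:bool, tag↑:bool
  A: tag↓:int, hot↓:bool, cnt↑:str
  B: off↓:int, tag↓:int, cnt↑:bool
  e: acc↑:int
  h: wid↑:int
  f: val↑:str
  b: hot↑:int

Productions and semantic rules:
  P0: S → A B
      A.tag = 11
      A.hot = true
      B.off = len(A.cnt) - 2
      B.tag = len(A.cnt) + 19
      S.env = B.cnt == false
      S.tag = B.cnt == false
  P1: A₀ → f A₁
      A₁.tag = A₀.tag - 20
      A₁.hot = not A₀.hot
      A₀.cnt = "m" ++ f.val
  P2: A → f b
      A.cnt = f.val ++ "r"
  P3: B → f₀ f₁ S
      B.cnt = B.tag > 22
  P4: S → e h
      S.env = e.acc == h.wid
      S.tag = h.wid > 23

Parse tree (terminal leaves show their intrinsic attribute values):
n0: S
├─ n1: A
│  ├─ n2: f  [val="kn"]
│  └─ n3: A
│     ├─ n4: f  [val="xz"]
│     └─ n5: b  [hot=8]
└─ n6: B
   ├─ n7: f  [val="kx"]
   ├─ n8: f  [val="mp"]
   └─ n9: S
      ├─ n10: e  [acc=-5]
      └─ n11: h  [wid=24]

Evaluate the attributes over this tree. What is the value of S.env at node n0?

1. n1.tag = 11  [11]
2. n1.hot = true  [true]
3. n2.val = "kn"  [terminal]
4. n3.tag = -9  [A₀.tag - 20]
5. n3.hot = false  [not A₀.hot]
6. n4.val = "xz"  [terminal]
7. n5.hot = 8  [terminal]
8. n3.cnt = "xzr"  [f.val ++ "r"]
9. n1.cnt = "mkn"  ["m" ++ f.val]
10. n6.off = 1  [len(A.cnt) - 2]
11. n6.tag = 22  [len(A.cnt) + 19]
12. n7.val = "kx"  [terminal]
13. n8.val = "mp"  [terminal]
14. n10.acc = -5  [terminal]
15. n11.wid = 24  [terminal]
16. n9.env = false  [e.acc == h.wid]
17. n9.tag = true  [h.wid > 23]
18. n6.cnt = false  [B.tag > 22]
19. n0.env = true  [B.cnt == false]
20. n0.tag = true  [B.cnt == false]

true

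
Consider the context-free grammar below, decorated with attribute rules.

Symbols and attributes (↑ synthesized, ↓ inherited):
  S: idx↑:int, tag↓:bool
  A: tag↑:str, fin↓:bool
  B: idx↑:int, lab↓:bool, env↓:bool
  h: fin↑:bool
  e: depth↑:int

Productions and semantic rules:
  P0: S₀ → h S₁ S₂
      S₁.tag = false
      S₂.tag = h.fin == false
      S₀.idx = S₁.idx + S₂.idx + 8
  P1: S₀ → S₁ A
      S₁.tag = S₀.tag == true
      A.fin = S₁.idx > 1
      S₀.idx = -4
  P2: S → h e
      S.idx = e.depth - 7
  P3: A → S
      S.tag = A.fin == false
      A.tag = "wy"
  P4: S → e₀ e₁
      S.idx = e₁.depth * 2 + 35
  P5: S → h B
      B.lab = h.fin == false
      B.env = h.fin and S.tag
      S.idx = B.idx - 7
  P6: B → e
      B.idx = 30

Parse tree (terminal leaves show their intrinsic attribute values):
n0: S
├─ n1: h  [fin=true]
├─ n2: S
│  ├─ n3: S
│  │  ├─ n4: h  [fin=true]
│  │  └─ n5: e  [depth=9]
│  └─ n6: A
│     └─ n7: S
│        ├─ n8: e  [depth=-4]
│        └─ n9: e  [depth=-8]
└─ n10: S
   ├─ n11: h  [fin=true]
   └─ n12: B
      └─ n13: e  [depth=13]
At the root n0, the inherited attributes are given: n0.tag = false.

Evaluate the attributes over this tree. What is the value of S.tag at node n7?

1. n0.tag = false  [given at root]
2. n1.fin = true  [terminal]
3. n2.tag = false  [false]
4. n3.tag = false  [S₀.tag == true]
5. n4.fin = true  [terminal]
6. n5.depth = 9  [terminal]
7. n3.idx = 2  [e.depth - 7]
8. n6.fin = true  [S₁.idx > 1]
9. n7.tag = false  [A.fin == false]
10. n8.depth = -4  [terminal]
11. n9.depth = -8  [terminal]
12. n7.idx = 19  [e₁.depth * 2 + 35]
13. n6.tag = "wy"  ["wy"]
14. n2.idx = -4  [-4]
15. n10.tag = false  [h.fin == false]
16. n11.fin = true  [terminal]
17. n12.lab = false  [h.fin == false]
18. n12.env = false  [h.fin and S.tag]
19. n13.depth = 13  [terminal]
20. n12.idx = 30  [30]
21. n10.idx = 23  [B.idx - 7]
22. n0.idx = 27  [S₁.idx + S₂.idx + 8]

false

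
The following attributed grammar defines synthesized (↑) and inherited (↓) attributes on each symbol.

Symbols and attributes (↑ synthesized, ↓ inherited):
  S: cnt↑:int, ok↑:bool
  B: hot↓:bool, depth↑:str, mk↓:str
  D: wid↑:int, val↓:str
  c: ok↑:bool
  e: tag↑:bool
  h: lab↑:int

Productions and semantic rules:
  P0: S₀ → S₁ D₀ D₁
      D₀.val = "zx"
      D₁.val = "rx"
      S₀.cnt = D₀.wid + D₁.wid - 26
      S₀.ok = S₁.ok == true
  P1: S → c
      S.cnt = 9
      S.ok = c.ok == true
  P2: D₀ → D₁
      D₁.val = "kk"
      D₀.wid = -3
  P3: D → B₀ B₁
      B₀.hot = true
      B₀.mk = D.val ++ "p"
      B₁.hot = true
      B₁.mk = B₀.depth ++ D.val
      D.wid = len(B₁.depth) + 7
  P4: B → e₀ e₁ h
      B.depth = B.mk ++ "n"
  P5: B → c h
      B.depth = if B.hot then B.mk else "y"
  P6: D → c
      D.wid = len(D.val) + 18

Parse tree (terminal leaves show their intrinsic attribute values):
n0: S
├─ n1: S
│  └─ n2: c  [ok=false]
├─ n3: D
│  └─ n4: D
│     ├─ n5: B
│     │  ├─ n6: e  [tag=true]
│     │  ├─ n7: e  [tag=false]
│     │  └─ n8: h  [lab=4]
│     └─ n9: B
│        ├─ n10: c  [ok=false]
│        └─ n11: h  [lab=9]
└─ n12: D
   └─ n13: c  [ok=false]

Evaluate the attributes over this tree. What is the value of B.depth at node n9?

1. n2.ok = false  [terminal]
2. n1.cnt = 9  [9]
3. n1.ok = false  [c.ok == true]
4. n3.val = "zx"  ["zx"]
5. n4.val = "kk"  ["kk"]
6. n5.hot = true  [true]
7. n5.mk = "kkp"  [D.val ++ "p"]
8. n6.tag = true  [terminal]
9. n7.tag = false  [terminal]
10. n8.lab = 4  [terminal]
11. n5.depth = "kkpn"  [B.mk ++ "n"]
12. n9.hot = true  [true]
13. n9.mk = "kkpnkk"  [B₀.depth ++ D.val]
14. n10.ok = false  [terminal]
15. n11.lab = 9  [terminal]
16. n9.depth = "kkpnkk"  [if B.hot then B.mk else "y"]
17. n4.wid = 13  [len(B₁.depth) + 7]
18. n3.wid = -3  [-3]
19. n12.val = "rx"  ["rx"]
20. n13.ok = false  [terminal]
21. n12.wid = 20  [len(D.val) + 18]
22. n0.cnt = -9  [D₀.wid + D₁.wid - 26]
23. n0.ok = false  [S₁.ok == true]

"kkpnkk"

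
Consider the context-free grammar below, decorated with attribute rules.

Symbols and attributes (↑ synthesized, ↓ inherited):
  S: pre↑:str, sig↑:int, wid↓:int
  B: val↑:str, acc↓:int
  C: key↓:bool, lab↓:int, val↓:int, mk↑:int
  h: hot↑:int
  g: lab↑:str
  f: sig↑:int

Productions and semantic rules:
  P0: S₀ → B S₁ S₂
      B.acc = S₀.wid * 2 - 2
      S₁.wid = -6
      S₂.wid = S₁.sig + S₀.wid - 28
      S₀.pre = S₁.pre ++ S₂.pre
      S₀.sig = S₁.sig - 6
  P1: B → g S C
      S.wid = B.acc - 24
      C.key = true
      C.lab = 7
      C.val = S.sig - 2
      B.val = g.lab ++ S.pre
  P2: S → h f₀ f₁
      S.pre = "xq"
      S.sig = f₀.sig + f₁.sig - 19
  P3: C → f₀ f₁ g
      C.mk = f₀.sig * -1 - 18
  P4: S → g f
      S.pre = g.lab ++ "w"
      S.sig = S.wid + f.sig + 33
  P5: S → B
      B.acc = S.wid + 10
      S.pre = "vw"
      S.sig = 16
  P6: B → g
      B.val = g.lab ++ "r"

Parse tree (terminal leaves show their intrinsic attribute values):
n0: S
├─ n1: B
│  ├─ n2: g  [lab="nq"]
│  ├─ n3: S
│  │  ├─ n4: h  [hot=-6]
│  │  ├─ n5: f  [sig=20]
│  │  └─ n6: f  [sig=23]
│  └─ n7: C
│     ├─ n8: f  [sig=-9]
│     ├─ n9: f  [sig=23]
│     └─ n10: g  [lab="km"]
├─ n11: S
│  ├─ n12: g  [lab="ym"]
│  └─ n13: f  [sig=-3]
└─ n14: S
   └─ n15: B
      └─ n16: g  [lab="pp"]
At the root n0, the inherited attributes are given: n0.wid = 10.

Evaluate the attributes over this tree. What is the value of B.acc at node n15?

1. n0.wid = 10  [given at root]
2. n1.acc = 18  [S₀.wid * 2 - 2]
3. n2.lab = "nq"  [terminal]
4. n3.wid = -6  [B.acc - 24]
5. n4.hot = -6  [terminal]
6. n5.sig = 20  [terminal]
7. n6.sig = 23  [terminal]
8. n3.pre = "xq"  ["xq"]
9. n3.sig = 24  [f₀.sig + f₁.sig - 19]
10. n7.key = true  [true]
11. n7.lab = 7  [7]
12. n7.val = 22  [S.sig - 2]
13. n8.sig = -9  [terminal]
14. n9.sig = 23  [terminal]
15. n10.lab = "km"  [terminal]
16. n7.mk = -9  [f₀.sig * -1 - 18]
17. n1.val = "nqxq"  [g.lab ++ S.pre]
18. n11.wid = -6  [-6]
19. n12.lab = "ym"  [terminal]
20. n13.sig = -3  [terminal]
21. n11.pre = "ymw"  [g.lab ++ "w"]
22. n11.sig = 24  [S.wid + f.sig + 33]
23. n14.wid = 6  [S₁.sig + S₀.wid - 28]
24. n15.acc = 16  [S.wid + 10]
25. n16.lab = "pp"  [terminal]
26. n15.val = "ppr"  [g.lab ++ "r"]
27. n14.pre = "vw"  ["vw"]
28. n14.sig = 16  [16]
29. n0.pre = "ymwvw"  [S₁.pre ++ S₂.pre]
30. n0.sig = 18  [S₁.sig - 6]

16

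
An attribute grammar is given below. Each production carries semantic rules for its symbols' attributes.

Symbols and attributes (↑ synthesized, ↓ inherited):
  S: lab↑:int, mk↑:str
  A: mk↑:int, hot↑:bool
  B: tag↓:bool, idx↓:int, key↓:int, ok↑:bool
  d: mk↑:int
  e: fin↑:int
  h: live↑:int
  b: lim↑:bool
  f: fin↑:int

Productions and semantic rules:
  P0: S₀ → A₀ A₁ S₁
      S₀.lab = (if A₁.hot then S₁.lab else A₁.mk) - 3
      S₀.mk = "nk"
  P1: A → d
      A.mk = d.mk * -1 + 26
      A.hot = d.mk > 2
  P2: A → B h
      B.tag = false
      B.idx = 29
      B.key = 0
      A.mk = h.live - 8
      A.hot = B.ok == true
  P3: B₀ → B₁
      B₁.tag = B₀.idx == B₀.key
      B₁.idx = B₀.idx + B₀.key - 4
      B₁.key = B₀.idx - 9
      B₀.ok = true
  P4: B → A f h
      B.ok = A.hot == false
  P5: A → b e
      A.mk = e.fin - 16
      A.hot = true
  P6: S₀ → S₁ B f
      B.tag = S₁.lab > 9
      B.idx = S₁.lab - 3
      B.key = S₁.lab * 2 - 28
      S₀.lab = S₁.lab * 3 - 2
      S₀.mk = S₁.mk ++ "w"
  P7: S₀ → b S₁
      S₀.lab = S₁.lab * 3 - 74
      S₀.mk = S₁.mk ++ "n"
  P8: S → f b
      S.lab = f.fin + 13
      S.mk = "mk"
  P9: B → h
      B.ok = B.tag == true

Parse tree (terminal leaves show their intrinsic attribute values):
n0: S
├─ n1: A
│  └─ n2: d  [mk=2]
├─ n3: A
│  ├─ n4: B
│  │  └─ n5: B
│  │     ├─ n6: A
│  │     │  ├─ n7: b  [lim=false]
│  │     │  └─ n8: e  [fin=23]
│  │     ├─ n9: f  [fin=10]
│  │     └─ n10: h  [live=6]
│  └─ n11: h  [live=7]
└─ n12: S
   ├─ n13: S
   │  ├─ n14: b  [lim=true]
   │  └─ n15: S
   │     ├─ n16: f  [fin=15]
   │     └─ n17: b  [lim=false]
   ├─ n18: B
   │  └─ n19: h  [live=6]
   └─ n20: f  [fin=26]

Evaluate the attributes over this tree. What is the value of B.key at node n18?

-8

1. n2.mk = 2  [terminal]
2. n1.mk = 24  [d.mk * -1 + 26]
3. n1.hot = false  [d.mk > 2]
4. n4.tag = false  [false]
5. n4.idx = 29  [29]
6. n4.key = 0  [0]
7. n5.tag = false  [B₀.idx == B₀.key]
8. n5.idx = 25  [B₀.idx + B₀.key - 4]
9. n5.key = 20  [B₀.idx - 9]
10. n7.lim = false  [terminal]
11. n8.fin = 23  [terminal]
12. n6.mk = 7  [e.fin - 16]
13. n6.hot = true  [true]
14. n9.fin = 10  [terminal]
15. n10.live = 6  [terminal]
16. n5.ok = false  [A.hot == false]
17. n4.ok = true  [true]
18. n11.live = 7  [terminal]
19. n3.mk = -1  [h.live - 8]
20. n3.hot = true  [B.ok == true]
21. n14.lim = true  [terminal]
22. n16.fin = 15  [terminal]
23. n17.lim = false  [terminal]
24. n15.lab = 28  [f.fin + 13]
25. n15.mk = "mk"  ["mk"]
26. n13.lab = 10  [S₁.lab * 3 - 74]
27. n13.mk = "mkn"  [S₁.mk ++ "n"]
28. n18.tag = true  [S₁.lab > 9]
29. n18.idx = 7  [S₁.lab - 3]
30. n18.key = -8  [S₁.lab * 2 - 28]
31. n19.live = 6  [terminal]
32. n18.ok = true  [B.tag == true]
33. n20.fin = 26  [terminal]
34. n12.lab = 28  [S₁.lab * 3 - 2]
35. n12.mk = "mknw"  [S₁.mk ++ "w"]
36. n0.lab = 25  [(if A₁.hot then S₁.lab else A₁.mk) - 3]
37. n0.mk = "nk"  ["nk"]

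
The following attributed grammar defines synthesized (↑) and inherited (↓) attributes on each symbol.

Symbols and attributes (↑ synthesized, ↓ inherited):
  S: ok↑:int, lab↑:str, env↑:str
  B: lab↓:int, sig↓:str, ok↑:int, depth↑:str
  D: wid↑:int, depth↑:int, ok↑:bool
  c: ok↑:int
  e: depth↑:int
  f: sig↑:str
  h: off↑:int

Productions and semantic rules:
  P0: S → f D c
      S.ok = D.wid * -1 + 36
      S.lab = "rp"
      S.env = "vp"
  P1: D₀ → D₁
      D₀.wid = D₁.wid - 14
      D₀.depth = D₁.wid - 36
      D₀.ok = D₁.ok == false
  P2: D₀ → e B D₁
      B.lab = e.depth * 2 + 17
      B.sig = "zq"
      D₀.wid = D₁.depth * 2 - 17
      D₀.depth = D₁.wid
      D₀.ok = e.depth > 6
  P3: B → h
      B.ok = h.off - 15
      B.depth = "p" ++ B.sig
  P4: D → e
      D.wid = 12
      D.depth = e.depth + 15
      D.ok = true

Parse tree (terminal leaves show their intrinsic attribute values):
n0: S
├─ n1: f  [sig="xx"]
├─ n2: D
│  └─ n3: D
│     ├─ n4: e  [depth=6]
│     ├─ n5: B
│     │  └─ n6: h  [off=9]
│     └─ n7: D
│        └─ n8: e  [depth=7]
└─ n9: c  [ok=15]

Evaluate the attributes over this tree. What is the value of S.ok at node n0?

1. n1.sig = "xx"  [terminal]
2. n4.depth = 6  [terminal]
3. n5.lab = 29  [e.depth * 2 + 17]
4. n5.sig = "zq"  ["zq"]
5. n6.off = 9  [terminal]
6. n5.ok = -6  [h.off - 15]
7. n5.depth = "pzq"  ["p" ++ B.sig]
8. n8.depth = 7  [terminal]
9. n7.wid = 12  [12]
10. n7.depth = 22  [e.depth + 15]
11. n7.ok = true  [true]
12. n3.wid = 27  [D₁.depth * 2 - 17]
13. n3.depth = 12  [D₁.wid]
14. n3.ok = false  [e.depth > 6]
15. n2.wid = 13  [D₁.wid - 14]
16. n2.depth = -9  [D₁.wid - 36]
17. n2.ok = true  [D₁.ok == false]
18. n9.ok = 15  [terminal]
19. n0.ok = 23  [D.wid * -1 + 36]
20. n0.lab = "rp"  ["rp"]
21. n0.env = "vp"  ["vp"]

23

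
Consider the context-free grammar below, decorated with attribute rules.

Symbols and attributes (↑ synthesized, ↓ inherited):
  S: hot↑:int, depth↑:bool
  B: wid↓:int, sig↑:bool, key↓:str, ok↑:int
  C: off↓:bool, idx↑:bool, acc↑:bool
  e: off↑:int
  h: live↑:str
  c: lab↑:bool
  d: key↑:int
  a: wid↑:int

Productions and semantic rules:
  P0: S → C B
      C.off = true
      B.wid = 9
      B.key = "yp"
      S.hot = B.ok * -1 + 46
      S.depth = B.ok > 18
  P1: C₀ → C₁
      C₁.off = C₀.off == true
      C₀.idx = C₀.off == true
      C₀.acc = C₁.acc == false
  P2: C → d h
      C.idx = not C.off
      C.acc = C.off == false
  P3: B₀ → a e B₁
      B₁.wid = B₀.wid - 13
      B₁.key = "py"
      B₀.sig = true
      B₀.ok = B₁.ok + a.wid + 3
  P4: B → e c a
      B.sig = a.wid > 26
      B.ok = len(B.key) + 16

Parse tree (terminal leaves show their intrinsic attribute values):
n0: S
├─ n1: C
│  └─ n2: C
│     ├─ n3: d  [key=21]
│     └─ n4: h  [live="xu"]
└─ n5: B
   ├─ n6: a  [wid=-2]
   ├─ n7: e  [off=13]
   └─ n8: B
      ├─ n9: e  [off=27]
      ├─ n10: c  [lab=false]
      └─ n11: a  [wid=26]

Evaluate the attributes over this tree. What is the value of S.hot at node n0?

27

1. n1.off = true  [true]
2. n2.off = true  [C₀.off == true]
3. n3.key = 21  [terminal]
4. n4.live = "xu"  [terminal]
5. n2.idx = false  [not C.off]
6. n2.acc = false  [C.off == false]
7. n1.idx = true  [C₀.off == true]
8. n1.acc = true  [C₁.acc == false]
9. n5.wid = 9  [9]
10. n5.key = "yp"  ["yp"]
11. n6.wid = -2  [terminal]
12. n7.off = 13  [terminal]
13. n8.wid = -4  [B₀.wid - 13]
14. n8.key = "py"  ["py"]
15. n9.off = 27  [terminal]
16. n10.lab = false  [terminal]
17. n11.wid = 26  [terminal]
18. n8.sig = false  [a.wid > 26]
19. n8.ok = 18  [len(B.key) + 16]
20. n5.sig = true  [true]
21. n5.ok = 19  [B₁.ok + a.wid + 3]
22. n0.hot = 27  [B.ok * -1 + 46]
23. n0.depth = true  [B.ok > 18]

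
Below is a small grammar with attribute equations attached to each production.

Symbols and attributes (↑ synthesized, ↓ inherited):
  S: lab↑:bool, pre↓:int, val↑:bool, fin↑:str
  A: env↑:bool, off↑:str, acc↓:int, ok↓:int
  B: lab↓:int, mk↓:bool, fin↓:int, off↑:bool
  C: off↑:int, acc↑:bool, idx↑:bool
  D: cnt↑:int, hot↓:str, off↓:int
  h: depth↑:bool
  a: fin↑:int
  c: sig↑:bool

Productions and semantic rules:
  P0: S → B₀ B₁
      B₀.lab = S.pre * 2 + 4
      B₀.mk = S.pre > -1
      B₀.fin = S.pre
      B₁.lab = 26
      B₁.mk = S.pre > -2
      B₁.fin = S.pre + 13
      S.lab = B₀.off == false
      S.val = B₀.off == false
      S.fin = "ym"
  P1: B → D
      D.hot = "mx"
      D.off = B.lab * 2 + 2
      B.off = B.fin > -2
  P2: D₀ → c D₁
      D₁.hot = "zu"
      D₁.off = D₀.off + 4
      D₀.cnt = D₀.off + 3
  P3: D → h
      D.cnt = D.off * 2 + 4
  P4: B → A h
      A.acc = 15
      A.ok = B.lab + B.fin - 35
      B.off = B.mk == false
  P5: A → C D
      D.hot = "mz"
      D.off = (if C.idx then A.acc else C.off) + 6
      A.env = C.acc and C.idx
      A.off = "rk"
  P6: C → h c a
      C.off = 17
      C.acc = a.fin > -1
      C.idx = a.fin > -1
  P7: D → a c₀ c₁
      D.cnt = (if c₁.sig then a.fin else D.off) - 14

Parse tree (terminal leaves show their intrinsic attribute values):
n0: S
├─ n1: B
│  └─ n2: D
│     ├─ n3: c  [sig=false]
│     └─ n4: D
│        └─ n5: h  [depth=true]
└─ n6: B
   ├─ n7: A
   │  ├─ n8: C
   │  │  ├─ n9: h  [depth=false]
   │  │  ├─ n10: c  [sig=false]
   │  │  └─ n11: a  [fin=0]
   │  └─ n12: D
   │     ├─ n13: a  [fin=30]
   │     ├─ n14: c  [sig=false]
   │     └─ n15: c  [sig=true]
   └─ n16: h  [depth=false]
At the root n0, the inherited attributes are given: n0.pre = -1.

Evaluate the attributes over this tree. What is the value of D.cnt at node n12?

1. n0.pre = -1  [given at root]
2. n1.lab = 2  [S.pre * 2 + 4]
3. n1.mk = false  [S.pre > -1]
4. n1.fin = -1  [S.pre]
5. n2.hot = "mx"  ["mx"]
6. n2.off = 6  [B.lab * 2 + 2]
7. n3.sig = false  [terminal]
8. n4.hot = "zu"  ["zu"]
9. n4.off = 10  [D₀.off + 4]
10. n5.depth = true  [terminal]
11. n4.cnt = 24  [D.off * 2 + 4]
12. n2.cnt = 9  [D₀.off + 3]
13. n1.off = true  [B.fin > -2]
14. n6.lab = 26  [26]
15. n6.mk = true  [S.pre > -2]
16. n6.fin = 12  [S.pre + 13]
17. n7.acc = 15  [15]
18. n7.ok = 3  [B.lab + B.fin - 35]
19. n9.depth = false  [terminal]
20. n10.sig = false  [terminal]
21. n11.fin = 0  [terminal]
22. n8.off = 17  [17]
23. n8.acc = true  [a.fin > -1]
24. n8.idx = true  [a.fin > -1]
25. n12.hot = "mz"  ["mz"]
26. n12.off = 21  [(if C.idx then A.acc else C.off) + 6]
27. n13.fin = 30  [terminal]
28. n14.sig = false  [terminal]
29. n15.sig = true  [terminal]
30. n12.cnt = 16  [(if c₁.sig then a.fin else D.off) - 14]
31. n7.env = true  [C.acc and C.idx]
32. n7.off = "rk"  ["rk"]
33. n16.depth = false  [terminal]
34. n6.off = false  [B.mk == false]
35. n0.lab = false  [B₀.off == false]
36. n0.val = false  [B₀.off == false]
37. n0.fin = "ym"  ["ym"]

16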